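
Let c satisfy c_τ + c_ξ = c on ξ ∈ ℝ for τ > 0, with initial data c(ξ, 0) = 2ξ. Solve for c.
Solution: Substitute c = exp(τ)u.
Then c_τ = exp(τ)(u_τ + u), c_ξ = exp(τ)u_ξ; substituting and dividing by exp(τ), the lower-order terms cancel: u_τ + u_ξ = 0 (standard advection equation).
Data for u: u(ξ,0) = c(ξ,0) = 2ξ.
By characteristics (dξ/dτ = 1), u(ξ,τ) = f(ξ - τ) with f = u(·, 0).
So u(ξ,τ) = 2ξ - 2τ, and c(ξ,τ) = exp(τ)u(ξ,τ).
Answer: c(ξ, τ) = 2ξexp(τ) - 2τexp(τ)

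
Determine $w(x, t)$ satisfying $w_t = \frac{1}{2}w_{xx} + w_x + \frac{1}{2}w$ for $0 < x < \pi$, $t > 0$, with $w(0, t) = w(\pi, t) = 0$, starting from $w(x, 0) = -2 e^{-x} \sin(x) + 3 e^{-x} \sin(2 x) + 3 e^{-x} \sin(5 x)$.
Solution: Substitute $w = e^{-x}u$, i.e. $u = e^{x}w$.
By the product rule, $w_x = e^{-x}(u_x - u)$, $w_{xx} = e^{-x}(u_{xx} - 2u_x + u)$, $w_t = e^{-x}u_t$.
Substituting into the PDE and dividing by $e^{-x}$: $u_t = \frac{1}{2}(u_{xx} - 2u_x + u) + (u_x - u) + \frac{1}{2}u$.
The lower-order terms cancel, leaving the standard heat equation $u_t = \frac{1}{2}u_{xx}$.
Initial data for $u$: $u(x,0) = e^{x}w(x,0) = -2 \sin(x) + 3 \sin(2 x) + 3 \sin(5 x)$. The boundary conditions carry over: $u(0,t) = u(\pi,t) = 0$.
Solve for $u$:
  Using separation of variables $u = X(x)T(t)$:
  Eigenfunctions: $\sin(nx)$, $n = 1, 2, 3, \ldots$
  General solution: $u(x, t) = \sum c_n \sin(nx) e^{-n^2 t/2}$
  Matching $u(x,0) = -2 \sin(x) + 3 \sin(2 x) + 3 \sin(5 x)$ term by term: $c_1=-2, c_2=3, c_5=3$.
Hence $u(x,t) = 3 e^{-2 t} \sin(2 x) - 2 e^{-t/2} \sin(x) + 3 e^{-25 t/2} \sin(5 x)$.
Transform back: $w(x,t) = e^{-x}u(x,t)$.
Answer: $w(x, t) = 3 e^{-2 t} e^{-x} \sin(2 x) - 2 e^{-t/2} e^{-x} \sin(x) + 3 e^{-25 t/2} e^{-x} \sin(5 x)$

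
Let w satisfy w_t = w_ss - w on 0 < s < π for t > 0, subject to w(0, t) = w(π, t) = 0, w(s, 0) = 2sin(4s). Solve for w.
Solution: Substitute w = exp(-t)u, i.e. u = exp(t)w.
By the product rule, w_t = exp(-t)(u_t - u), w_ss = exp(-t)u_ss.
Substituting into the PDE and dividing by exp(-t): u_t - u = u_ss - u.
The lower-order terms cancel, leaving the standard heat equation u_t = u_ss.
Initial data for u: u(s,0) = w(s,0) = 2sin(4s). The boundary conditions carry over: u(0,t) = u(π,t) = 0.
Solve for u:
  Using separation of variables u = X(s)T(t):
  Eigenfunctions: sin(ns), n = 1, 2, 3, ...
  General solution: u(s, t) = Σ c_n sin(ns) exp(-n² t)
  Matching u(s,0) = 2sin(4s) term by term: c_4=2.
Hence u(s,t) = 2exp(-16t)sin(4s).
Transform back: w(s,t) = exp(-t)u(s,t).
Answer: w(s, t) = 2exp(-17t)sin(4s)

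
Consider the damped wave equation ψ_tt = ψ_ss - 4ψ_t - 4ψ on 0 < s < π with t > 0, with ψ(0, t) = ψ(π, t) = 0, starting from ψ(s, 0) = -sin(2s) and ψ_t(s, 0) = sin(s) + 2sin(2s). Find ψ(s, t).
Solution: Substitute ψ = exp(-2t)u, i.e. u = exp(2t)ψ.
By the product rule, ψ_t = exp(-2t)(u_t - 2u), ψ_tt = exp(-2t)(u_tt - 4u_t + 4u), ψ_ss = exp(-2t)u_ss.
Substituting into the PDE and dividing by exp(-2t): u_tt - 4u_t + 4u = u_ss - 4(u_t - 2u) - 4u.
The lower-order terms cancel, leaving the standard wave equation u_tt = u_ss.
Initial data for u: u(s,0) = ψ(s,0) = -sin(2s); u_t(s,0) = ψ_t(s,0) + 2ψ(s,0) = sin(s). The boundary conditions carry over: u(0,t) = u(π,t) = 0.
Solve for u:
  Using separation of variables u = X(s)T(t):
  Eigenfunctions: sin(ns), n = 1, 2, 3, ...
  General solution: u(s, t) = Σ [A_n cos(n t) + B_n sin(n t)] sin(ns)
  From u(s,0) = -sin(2s): A_2=-1. From u_t(s,0) = sin(s), using u_t(s,0) = Σ ω_n B_n sin(ns) with ω_n = n: B_1 = 1/1 = 1.
Hence u(s,t) = sin(s)sin(t) - sin(2s)cos(2t).
Transform back: ψ(s,t) = exp(-2t)u(s,t).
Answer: ψ(s, t) = exp(-2t)sin(s)sin(t) - exp(-2t)sin(2s)cos(2t)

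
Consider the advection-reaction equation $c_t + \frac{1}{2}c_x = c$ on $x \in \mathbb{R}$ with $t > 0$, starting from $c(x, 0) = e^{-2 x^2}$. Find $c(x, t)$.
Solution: Substitute $c = e^{t}u$.
Then $c_t = e^{t}(u_t + u)$, $c_x = e^{t}u_x$; substituting and dividing by $e^{t}$, the lower-order terms cancel: $u_t + \frac{1}{2}u_x = 0$ (standard advection equation).
Data for $u$: $u(x,0) = c(x,0) = e^{-2 x^2}$.
By characteristics ($dx/dt = 1/2$), $u(x,t) = f(x - \frac{1}{2}t)$ with $f = u( \cdot , 0)$.
So $u(x,t) = e^{-2 (-t/2 + x)^2}$, and $c(x,t) = e^{t}u(x,t)$.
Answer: $c(x, t) = e^{t} e^{-2 (-t/2 + x)^2}$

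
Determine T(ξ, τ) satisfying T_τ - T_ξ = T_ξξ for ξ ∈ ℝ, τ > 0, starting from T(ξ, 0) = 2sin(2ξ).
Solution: Change to a moving frame: let η = ξ + τ, σ = τ and write T(ξ,τ) = u(η,σ).
By the chain rule T_τ = u_σ + u_η, T_ξ = u_η, T_ξξ = u_ηη.
Then T_τ - T_ξ = u_σ: the advection term cancels and the PDE becomes the heat equation u_σ = u_ηη on η ∈ ℝ.
Initial data: u(η,0) = T(η,0) = 2sin(2η).
On η ∈ ℝ each mode satisfies (sin(nη))″ = -n² sin(nη), so exp(-n²σ) sin(nη) solves the heat equation; by superposition u(η,σ) = Σ c_n exp(-n²σ) sin(nη).
Reading off the coefficients: c_2=2, so u(η,σ) = 2exp(-4σ)sin(2η).
Substituting back η = ξ + τ, σ = τ: T(ξ,τ) = u(ξ + τ, τ).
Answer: T(ξ, τ) = 2exp(-4τ)sin(2ξ + 2τ)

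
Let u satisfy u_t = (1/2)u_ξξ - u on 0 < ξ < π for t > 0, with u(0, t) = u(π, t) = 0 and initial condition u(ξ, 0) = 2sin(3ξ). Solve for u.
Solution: Substitute u = exp(-t)w, i.e. w = exp(t)u.
By the product rule, u_t = exp(-t)(w_t - w), u_ξξ = exp(-t)w_ξξ.
Substituting into the PDE and dividing by exp(-t): w_t - w = (1/2)w_ξξ - w.
The lower-order terms cancel, leaving the standard heat equation w_t = (1/2)w_ξξ.
Initial data for w: w(ξ,0) = u(ξ,0) = 2sin(3ξ). The boundary conditions carry over: w(0,t) = w(π,t) = 0.
Solve for w:
  Using separation of variables w = X(ξ)T(t):
  Eigenfunctions: sin(nξ), n = 1, 2, 3, ...
  General solution: w(ξ, t) = Σ c_n sin(nξ) exp(-n² t/2)
  Matching w(ξ,0) = 2sin(3ξ) term by term: c_3=2.
Hence w(ξ,t) = 2exp(-9t/2)sin(3ξ).
Transform back: u(ξ,t) = exp(-t)w(ξ,t).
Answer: u(ξ, t) = 2exp(-11t/2)sin(3ξ)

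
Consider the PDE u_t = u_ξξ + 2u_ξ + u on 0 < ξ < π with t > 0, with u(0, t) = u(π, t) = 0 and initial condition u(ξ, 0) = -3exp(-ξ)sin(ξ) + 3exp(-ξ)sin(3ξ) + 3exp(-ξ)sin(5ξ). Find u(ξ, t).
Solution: Substitute u = exp(-ξ)w, i.e. w = exp(ξ)u.
By the product rule, u_ξ = exp(-ξ)(w_ξ - w), u_ξξ = exp(-ξ)(w_ξξ - 2w_ξ + w), u_t = exp(-ξ)w_t.
Substituting into the PDE and dividing by exp(-ξ): w_t = (w_ξξ - 2w_ξ + w) + 2(w_ξ - w) + w.
The lower-order terms cancel, leaving the standard heat equation w_t = w_ξξ.
Initial data for w: w(ξ,0) = exp(ξ)u(ξ,0) = -3sin(ξ) + 3sin(3ξ) + 3sin(5ξ). The boundary conditions carry over: w(0,t) = w(π,t) = 0.
Solve for w:
  Using separation of variables w = X(ξ)T(t):
  Eigenfunctions: sin(nξ), n = 1, 2, 3, ...
  General solution: w(ξ, t) = Σ c_n sin(nξ) exp(-n² t)
  Matching w(ξ,0) = -3sin(ξ) + 3sin(3ξ) + 3sin(5ξ) term by term: c_1=-3, c_3=3, c_5=3.
Hence w(ξ,t) = -3exp(-t)sin(ξ) + 3exp(-9t)sin(3ξ) + 3exp(-25t)sin(5ξ).
Transform back: u(ξ,t) = exp(-ξ)w(ξ,t).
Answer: u(ξ, t) = -3exp(-t)exp(-ξ)sin(ξ) + 3exp(-9t)exp(-ξ)sin(3ξ) + 3exp(-25t)exp(-ξ)sin(5ξ)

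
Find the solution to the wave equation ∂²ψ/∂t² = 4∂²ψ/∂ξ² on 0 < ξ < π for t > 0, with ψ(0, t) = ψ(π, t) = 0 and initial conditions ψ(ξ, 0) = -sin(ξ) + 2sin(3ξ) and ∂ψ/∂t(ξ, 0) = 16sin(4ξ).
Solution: Using separation of variables ψ = X(ξ)T(t):
Eigenfunctions: sin(nξ), n = 1, 2, 3, ...
General solution: ψ(ξ, t) = Σ [A_n cos(2n t) + B_n sin(2n t)] sin(nξ)
From ψ(ξ,0) = -sin(ξ) + 2sin(3ξ): A_1=-1, A_3=2. From ψ_t(ξ,0) = 16sin(4ξ), using ψ_t(ξ,0) = Σ ω_n B_n sin(nξ) with ω_n = 2n: B_4 = 16/8 = 2.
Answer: ψ(ξ, t) = 2sin(8t)sin(4ξ) - sin(ξ)cos(2t) + 2sin(3ξ)cos(6t)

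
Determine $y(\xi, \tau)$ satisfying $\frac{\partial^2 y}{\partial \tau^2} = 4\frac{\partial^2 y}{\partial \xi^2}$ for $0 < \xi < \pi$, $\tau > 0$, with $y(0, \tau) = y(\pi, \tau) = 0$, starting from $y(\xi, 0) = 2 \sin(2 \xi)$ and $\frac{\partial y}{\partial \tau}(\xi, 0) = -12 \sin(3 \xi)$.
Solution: Separating variables: $y = \sum [A_n \cos(\omega_n \tau) + B_n \sin(\omega_n \tau)] \sin(n\xi)$, $\omega_n = 2n$. From ICs ($B_n$ = velocity coefficient / $\omega_n$): $A_2=2, B_3=-2$.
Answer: $y(\xi, \tau) = -2 \sin(6 \tau) \sin(3 \xi) + 2 \sin(2 \xi) \cos(4 \tau)$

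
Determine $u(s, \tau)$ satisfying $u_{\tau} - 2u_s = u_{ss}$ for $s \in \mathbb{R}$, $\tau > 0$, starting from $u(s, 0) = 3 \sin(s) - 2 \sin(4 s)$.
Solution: Moving frame: $\eta = s + 2\tau$, $\sigma = \tau$, $u = w(\eta,\sigma)$, so $u_{\tau} = w_{\sigma} + 2w_{\eta}$ and $u_{ss} = w_{\eta\eta}$.
Hence $u_{\tau} - 2u_s = w_{\sigma}$ and the PDE becomes the heat equation $w_{\sigma} = w_{\eta\eta}$ on $\eta \in \mathbb{R}$.
Initial data: $w(\eta,0) = u(\eta,0) = 3 \sin(\eta) - 2 \sin(4 \eta)$. Each mode $\sin(n\eta)$ decays as $e^{-n^2\sigma}$ on $\mathbb{R}$, so $w(\eta,\sigma) = \sum c_n e^{-n^2\sigma} \sin(n\eta)$ with $c_1=3, c_4=-2$: $w(\eta,\sigma) = 3 e^{-\sigma} \sin(\eta) - 2 e^{-16 \sigma} \sin(4 \eta)$.
Substituting back: $u(s,\tau) = w(s + 2\tau, \tau)$.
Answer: $u(s, \tau) = 3 e^{-\tau} \sin(2 \tau + s) - 2 e^{-16 \tau} \sin(8 \tau + 4 s)$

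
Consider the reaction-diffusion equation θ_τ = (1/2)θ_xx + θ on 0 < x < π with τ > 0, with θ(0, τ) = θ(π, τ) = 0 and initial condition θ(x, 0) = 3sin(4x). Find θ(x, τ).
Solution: Substitute θ = exp(τ)u.
Then θ_τ = exp(τ)(u_τ + u), θ_xx = exp(τ)u_xx; substituting and dividing by exp(τ), the lower-order terms cancel: u_τ = (1/2)u_xx (standard heat equation).
Data for u: u(x,0) = θ(x,0) = 3sin(4x). The boundary conditions carry over: u(0,τ) = u(π,τ) = 0.
Separating variables: u = Σ c_n exp(-n²τ/2) sin(nx). From u(x,0) = 3sin(4x): c_4=3.
So u(x,τ) = 3exp(-8τ)sin(4x), and θ(x,τ) = exp(τ)u(x,τ).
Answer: θ(x, τ) = 3exp(-7τ)sin(4x)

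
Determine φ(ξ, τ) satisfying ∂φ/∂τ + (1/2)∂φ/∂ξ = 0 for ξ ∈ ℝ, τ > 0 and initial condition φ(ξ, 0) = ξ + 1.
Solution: By method of characteristics (waves move right with speed 1/2):
Along characteristics ξ - (1/2)τ = const, φ is constant, so φ(ξ,τ) = f(ξ - (1/2)τ) with f = φ(·, 0).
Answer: φ(ξ, τ) = ξ - (1/2)τ + 1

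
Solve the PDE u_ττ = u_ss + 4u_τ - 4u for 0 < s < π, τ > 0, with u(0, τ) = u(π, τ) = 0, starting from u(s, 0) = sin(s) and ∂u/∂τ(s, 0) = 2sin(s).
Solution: Substitute u = exp(2τ)w, i.e. w = exp(-2τ)u.
By the product rule, u_τ = exp(2τ)(w_τ + 2w), u_ττ = exp(2τ)(w_ττ + 4w_τ + 4w), u_ss = exp(2τ)w_ss.
Substituting into the PDE and dividing by exp(2τ): w_ττ + 4w_τ + 4w = w_ss + 4(w_τ + 2w) - 4w.
The lower-order terms cancel, leaving the standard wave equation w_ττ = w_ss.
Initial data for w: w(s,0) = u(s,0) = sin(s); w_τ(s,0) = u_τ(s,0) - 2u(s,0) = 0. The boundary conditions carry over: w(0,τ) = w(π,τ) = 0.
Solve for w:
  Using separation of variables w = X(s)T(τ):
  Eigenfunctions: sin(ns), n = 1, 2, 3, ...
  General solution: w(s, τ) = Σ [A_n cos(n τ) + B_n sin(n τ)] sin(ns)
  From w(s,0) = sin(s): A_1=1. From w_τ(s,0) = 0: all B_n = 0.
Hence w(s,τ) = sin(s)cos(τ).
Transform back: u(s,τ) = exp(2τ)w(s,τ).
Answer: u(s, τ) = exp(2τ)sin(s)cos(τ)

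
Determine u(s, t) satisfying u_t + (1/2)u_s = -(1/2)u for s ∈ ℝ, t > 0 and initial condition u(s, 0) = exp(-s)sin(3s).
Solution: Substitute u = exp(-s)w.
Then u_s = exp(-s)(w_s - w), u_t = exp(-s)w_t; substituting and dividing by exp(-s), the lower-order terms cancel: w_t + (1/2)w_s = 0 (standard advection equation).
Data for w: w(s,0) = exp(s)u(s,0) = sin(3s).
By characteristics (ds/dt = 1/2), w(s,t) = f(s - (1/2)t) with f = w(·, 0).
So w(s,t) = sin(3s - 3t/2), and u(s,t) = exp(-s)w(s,t).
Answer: u(s, t) = exp(-s)sin(3s - 3t/2)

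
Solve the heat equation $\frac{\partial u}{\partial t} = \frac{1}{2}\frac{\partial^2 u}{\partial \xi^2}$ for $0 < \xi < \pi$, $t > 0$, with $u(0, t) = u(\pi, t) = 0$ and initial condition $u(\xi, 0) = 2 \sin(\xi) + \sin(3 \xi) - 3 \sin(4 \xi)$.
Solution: Using separation of variables $u = X(\xi)T(t)$:
Eigenfunctions: $\sin(n\xi)$, $n = 1, 2, 3, \ldots$
General solution: $u(\xi, t) = \sum c_n \sin(n\xi) e^{-n^2 t/2}$
Matching $u(\xi,0) = 2 \sin(\xi) + \sin(3 \xi) - 3 \sin(4 \xi)$ term by term: $c_1=2, c_3=1, c_4=-3$.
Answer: $u(\xi, t) = -3 e^{-8 t} \sin(4 \xi) + 2 e^{-t/2} \sin(\xi) + e^{-9 t/2} \sin(3 \xi)$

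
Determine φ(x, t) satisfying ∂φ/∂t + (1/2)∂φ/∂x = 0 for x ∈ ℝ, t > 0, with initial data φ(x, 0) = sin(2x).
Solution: By method of characteristics (waves move right with speed 1/2):
Along characteristics x - (1/2)t = const, φ is constant, so φ(x,t) = f(x - (1/2)t) with f = φ(·, 0).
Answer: φ(x, t) = -sin(t - 2x)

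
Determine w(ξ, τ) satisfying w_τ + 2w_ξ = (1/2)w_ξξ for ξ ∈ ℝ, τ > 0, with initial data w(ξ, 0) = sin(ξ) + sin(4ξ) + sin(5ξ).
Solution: Change to a moving frame: let η = ξ - 2τ, σ = τ and write w(ξ,τ) = u(η,σ).
By the chain rule w_τ = u_σ - 2u_η, w_ξ = u_η, w_ξξ = u_ηη.
Then w_τ + 2w_ξ = u_σ: the advection term cancels and the PDE becomes the heat equation u_σ = (1/2)u_ηη on η ∈ ℝ.
Initial data: u(η,0) = w(η,0) = sin(η) + sin(4η) + sin(5η).
On η ∈ ℝ each mode satisfies (sin(nη))″ = -n² sin(nη), so exp(-n²σ/2) sin(nη) solves the heat equation; by superposition u(η,σ) = Σ c_n exp(-n²σ/2) sin(nη).
Reading off the coefficients: c_1=1, c_4=1, c_5=1, so u(η,σ) = exp(-8σ)sin(4η) + exp(-σ/2)sin(η) + exp(-25σ/2)sin(5η).
Substituting back η = ξ - 2τ, σ = τ: w(ξ,τ) = u(ξ - 2τ, τ).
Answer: w(ξ, τ) = exp(-8τ)sin(4ξ - 8τ) + exp(-τ/2)sin(ξ - 2τ) + exp(-25τ/2)sin(5ξ - 10τ)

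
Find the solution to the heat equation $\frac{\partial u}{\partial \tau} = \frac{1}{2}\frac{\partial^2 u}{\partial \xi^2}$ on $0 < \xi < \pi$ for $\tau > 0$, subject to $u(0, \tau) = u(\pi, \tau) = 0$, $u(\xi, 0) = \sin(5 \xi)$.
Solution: Separating variables: $u = \sum c_n e^{-n^2\tau/2} \sin(n\xi)$. From $u(\xi,0) = \sin(5 \xi)$: $c_5=1$.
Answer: $u(\xi, \tau) = e^{-25 \tau/2} \sin(5 \xi)$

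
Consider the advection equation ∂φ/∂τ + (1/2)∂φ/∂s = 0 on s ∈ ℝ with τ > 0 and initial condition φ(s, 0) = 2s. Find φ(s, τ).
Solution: By method of characteristics (waves move right with speed 1/2):
Along characteristics s - (1/2)τ = const, φ is constant, so φ(s,τ) = f(s - (1/2)τ) with f = φ(·, 0).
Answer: φ(s, τ) = 2s - τ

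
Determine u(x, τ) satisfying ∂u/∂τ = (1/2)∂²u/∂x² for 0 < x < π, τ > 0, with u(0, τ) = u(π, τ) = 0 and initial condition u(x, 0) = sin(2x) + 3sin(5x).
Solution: Using separation of variables u = X(x)T(τ):
Eigenfunctions: sin(nx), n = 1, 2, 3, ...
General solution: u(x, τ) = Σ c_n sin(nx) exp(-n² τ/2)
Matching u(x,0) = sin(2x) + 3sin(5x) term by term: c_2=1, c_5=3.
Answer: u(x, τ) = exp(-2τ)sin(2x) + 3exp(-25τ/2)sin(5x)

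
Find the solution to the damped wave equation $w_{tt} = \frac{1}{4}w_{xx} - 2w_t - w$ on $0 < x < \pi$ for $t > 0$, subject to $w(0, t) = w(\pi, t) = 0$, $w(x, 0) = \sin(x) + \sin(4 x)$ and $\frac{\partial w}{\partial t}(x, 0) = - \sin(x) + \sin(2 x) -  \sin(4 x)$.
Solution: Substitute $w = e^{-t}u$, i.e. $u = e^{t}w$.
By the product rule, $w_t = e^{-t}(u_t - u)$, $w_{tt} = e^{-t}(u_{tt} - 2u_t + u)$, $w_{xx} = e^{-t}u_{xx}$.
Substituting into the PDE and dividing by $e^{-t}$: $u_{tt} - 2u_t + u = \frac{1}{4}u_{xx} - 2(u_t - u) - u$.
The lower-order terms cancel, leaving the standard wave equation $u_{tt} = \frac{1}{4}u_{xx}$.
Initial data for $u$: $u(x,0) = w(x,0) = \sin(x) + \sin(4 x)$; $u_t(x,0) = w_t(x,0) + w(x,0) = \sin(2 x)$. The boundary conditions carry over: $u(0,t) = u(\pi,t) = 0$.
Solve for $u$:
  Using separation of variables $u = X(x)T(t)$:
  Eigenfunctions: $\sin(nx)$, $n = 1, 2, 3, \ldots$
  General solution: $u(x, t) = \sum [A_n \cos(n t/2) + B_n \sin(n t/2)] \sin(nx)$
  From $u(x,0) = \sin(x) + \sin(4 x)$: $A_1=1, A_4=1$. From $u_t(x,0) = \sin(2 x)$, using $u_t(x,0) = \sum \omega_n B_n \sin(nx)$ with $\omega_n = n/2$: $B_2 = 1/1 = 1$.
Hence $u(x,t) = \sin(t) \sin(2 x) + \sin(x) \cos(t/2) + \sin(4 x) \cos(2 t)$.
Transform back: $w(x,t) = e^{-t}u(x,t)$.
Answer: $w(x, t) = e^{-t} \sin(t) \sin(2 x) + e^{-t} \sin(x) \cos(t/2) + e^{-t} \sin(4 x) \cos(2 t)$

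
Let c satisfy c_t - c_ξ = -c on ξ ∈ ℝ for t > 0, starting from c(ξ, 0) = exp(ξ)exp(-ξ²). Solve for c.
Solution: Substitute c = exp(ξ)u.
Then c_ξ = exp(ξ)(u_ξ + u), c_t = exp(ξ)u_t; substituting and dividing by exp(ξ), the lower-order terms cancel: u_t - u_ξ = 0 (standard advection equation).
Data for u: u(ξ,0) = exp(-ξ)c(ξ,0) = exp(-ξ²).
By characteristics (dξ/dt = -1), u(ξ,t) = f(ξ + t) with f = u(·, 0).
So u(ξ,t) = exp(-(t + ξ)²), and c(ξ,t) = exp(ξ)u(ξ,t).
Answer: c(ξ, t) = exp(ξ)exp(-(t + ξ)²)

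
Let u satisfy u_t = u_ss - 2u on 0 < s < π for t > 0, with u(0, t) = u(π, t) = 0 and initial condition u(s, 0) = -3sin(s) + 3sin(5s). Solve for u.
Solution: Substitute u = exp(-2t)w.
Then u_t = exp(-2t)(w_t - 2w), u_ss = exp(-2t)w_ss; substituting and dividing by exp(-2t), the lower-order terms cancel: w_t = w_ss (standard heat equation).
Data for w: w(s,0) = u(s,0) = -3sin(s) + 3sin(5s). The boundary conditions carry over: w(0,t) = w(π,t) = 0.
Separating variables: w = Σ c_n exp(-n²t) sin(ns). From w(s,0) = -3sin(s) + 3sin(5s): c_1=-3, c_5=3.
So w(s,t) = -3exp(-t)sin(s) + 3exp(-25t)sin(5s), and u(s,t) = exp(-2t)w(s,t).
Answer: u(s, t) = -3exp(-3t)sin(s) + 3exp(-27t)sin(5s)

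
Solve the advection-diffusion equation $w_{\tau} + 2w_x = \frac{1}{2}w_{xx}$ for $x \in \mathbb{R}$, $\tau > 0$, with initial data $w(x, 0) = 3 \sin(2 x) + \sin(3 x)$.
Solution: Moving frame: $\eta = x - 2\tau$, $\sigma = \tau$, $w = u(\eta,\sigma)$, so $w_{\tau} = u_{\sigma} - 2u_{\eta}$ and $w_{xx} = u_{\eta\eta}$.
Hence $w_{\tau} + 2w_x = u_{\sigma}$ and the PDE becomes the heat equation $u_{\sigma} = \frac{1}{2}u_{\eta\eta}$ on $\eta \in \mathbb{R}$.
Initial data: $u(\eta,0) = w(\eta,0) = 3 \sin(2 \eta) + \sin(3 \eta)$. Each mode $\sin(n\eta)$ decays as $e^{-n^2\sigma/2}$ on $\mathbb{R}$, so $u(\eta,\sigma) = \sum c_n e^{-n^2\sigma/2} \sin(n\eta)$ with $c_2=3, c_3=1$: $u(\eta,\sigma) = 3 e^{-2 \sigma} \sin(2 \eta) + e^{-9 \sigma/2} \sin(3 \eta)$.
Substituting back: $w(x,\tau) = u(x - 2\tau, \tau)$.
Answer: $w(x, \tau) = -3 e^{-2 \tau} \sin(4 \tau - 2 x) -  e^{-9 \tau/2} \sin(6 \tau - 3 x)$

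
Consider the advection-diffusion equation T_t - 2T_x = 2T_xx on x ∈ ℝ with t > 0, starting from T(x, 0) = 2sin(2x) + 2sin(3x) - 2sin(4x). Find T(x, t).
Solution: Change to a moving frame: let η = x + 2t, σ = t and write T(x,t) = u(η,σ).
By the chain rule T_t = u_σ + 2u_η, T_x = u_η, T_xx = u_ηη.
Then T_t - 2T_x = u_σ: the advection term cancels and the PDE becomes the heat equation u_σ = 2u_ηη on η ∈ ℝ.
Initial data: u(η,0) = T(η,0) = 2sin(2η) + 2sin(3η) - 2sin(4η).
On η ∈ ℝ each mode satisfies (sin(nη))″ = -n² sin(nη), so exp(-2n²σ) sin(nη) solves the heat equation; by superposition u(η,σ) = Σ c_n exp(-2n²σ) sin(nη).
Reading off the coefficients: c_2=2, c_3=2, c_4=-2, so u(η,σ) = 2exp(-8σ)sin(2η) + 2exp(-18σ)sin(3η) - 2exp(-32σ)sin(4η).
Substituting back η = x + 2t, σ = t: T(x,t) = u(x + 2t, t).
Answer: T(x, t) = 2exp(-8t)sin(4t + 2x) + 2exp(-18t)sin(6t + 3x) - 2exp(-32t)sin(8t + 4x)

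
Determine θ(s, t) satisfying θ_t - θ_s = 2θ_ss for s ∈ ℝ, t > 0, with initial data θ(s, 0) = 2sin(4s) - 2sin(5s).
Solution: Moving frame: η = s + t, σ = t, θ = u(η,σ), so θ_t = u_σ + u_η and θ_ss = u_ηη.
Hence θ_t - θ_s = u_σ and the PDE becomes the heat equation u_σ = 2u_ηη on η ∈ ℝ.
Initial data: u(η,0) = θ(η,0) = 2sin(4η) - 2sin(5η). Each mode sin(nη) decays as exp(-2n²σ) on ℝ, so u(η,σ) = Σ c_n exp(-2n²σ) sin(nη) with c_4=2, c_5=-2: u(η,σ) = 2exp(-32σ)sin(4η) - 2exp(-50σ)sin(5η).
Substituting back: θ(s,t) = u(s + t, t).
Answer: θ(s, t) = 2exp(-32t)sin(4s + 4t) - 2exp(-50t)sin(5s + 5t)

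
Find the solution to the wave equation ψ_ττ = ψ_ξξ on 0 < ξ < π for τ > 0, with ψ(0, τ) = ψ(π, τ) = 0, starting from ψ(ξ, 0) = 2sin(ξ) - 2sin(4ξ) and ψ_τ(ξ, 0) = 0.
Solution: Using separation of variables ψ = X(ξ)T(τ):
Eigenfunctions: sin(nξ), n = 1, 2, 3, ...
General solution: ψ(ξ, τ) = Σ [A_n cos(n τ) + B_n sin(n τ)] sin(nξ)
From ψ(ξ,0) = 2sin(ξ) - 2sin(4ξ): A_1=2, A_4=-2. From ψ_τ(ξ,0) = 0: all B_n = 0.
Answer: ψ(ξ, τ) = 2sin(ξ)cos(τ) - 2sin(4ξ)cos(4τ)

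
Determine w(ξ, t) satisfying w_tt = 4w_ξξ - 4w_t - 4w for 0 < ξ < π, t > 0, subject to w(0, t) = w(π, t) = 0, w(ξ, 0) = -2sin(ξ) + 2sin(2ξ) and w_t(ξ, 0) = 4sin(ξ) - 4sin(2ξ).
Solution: Substitute w = exp(-2t)u.
Then w_t = exp(-2t)(u_t - 2u), w_tt = exp(-2t)(u_tt - 4u_t + 4u), w_ξξ = exp(-2t)u_ξξ; substituting and dividing by exp(-2t), the lower-order terms cancel: u_tt = 4u_ξξ (standard wave equation).
Data for u: u(ξ,0) = w(ξ,0) = -2sin(ξ) + 2sin(2ξ); u_t(ξ,0) = w_t(ξ,0) + 2w(ξ,0) = 0. The boundary conditions carry over: u(0,t) = u(π,t) = 0.
Separating variables: u = Σ [A_n cos(ω_n t) + B_n sin(ω_n t)] sin(nξ), ω_n = 2n. From ICs: A_1=-2, A_2=2.
So u(ξ,t) = -2sin(ξ)cos(2t) + 2sin(2ξ)cos(4t), and w(ξ,t) = exp(-2t)u(ξ,t).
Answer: w(ξ, t) = -2exp(-2t)sin(ξ)cos(2t) + 2exp(-2t)sin(2ξ)cos(4t)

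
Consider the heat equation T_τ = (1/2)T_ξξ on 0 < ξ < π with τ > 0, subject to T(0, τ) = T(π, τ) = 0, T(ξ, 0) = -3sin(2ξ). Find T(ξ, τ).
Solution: Using separation of variables T = X(ξ)G(τ):
Eigenfunctions: sin(nξ), n = 1, 2, 3, ...
General solution: T(ξ, τ) = Σ c_n sin(nξ) exp(-n² τ/2)
Matching T(ξ,0) = -3sin(2ξ) term by term: c_2=-3.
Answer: T(ξ, τ) = -3exp(-2τ)sin(2ξ)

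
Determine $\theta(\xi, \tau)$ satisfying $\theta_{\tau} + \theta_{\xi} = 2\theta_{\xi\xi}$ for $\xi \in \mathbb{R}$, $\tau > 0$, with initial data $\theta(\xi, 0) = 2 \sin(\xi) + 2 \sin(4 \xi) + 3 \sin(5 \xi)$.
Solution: Moving frame: $\eta = \xi - \tau$, $\sigma = \tau$, $\theta = u(\eta,\sigma)$, so $\theta_{\tau} = u_{\sigma} - u_{\eta}$ and $\theta_{\xi\xi} = u_{\eta\eta}$.
Hence $\theta_{\tau} + \theta_{\xi} = u_{\sigma}$ and the PDE becomes the heat equation $u_{\sigma} = 2u_{\eta\eta}$ on $\eta \in \mathbb{R}$.
Initial data: $u(\eta,0) = \theta(\eta,0) = 2 \sin(\eta) + 2 \sin(4 \eta) + 3 \sin(5 \eta)$. Each mode $\sin(n\eta)$ decays as $e^{-2n^2\sigma}$ on $\mathbb{R}$, so $u(\eta,\sigma) = \sum c_n e^{-2n^2\sigma} \sin(n\eta)$ with $c_1=2, c_4=2, c_5=3$: $u(\eta,\sigma) = 2 e^{-2 \sigma} \sin(\eta) + 2 e^{-32 \sigma} \sin(4 \eta) + 3 e^{-50 \sigma} \sin(5 \eta)$.
Substituting back: $\theta(\xi,\tau) = u(\xi - \tau, \tau)$.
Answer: $\theta(\xi, \tau) = -2 e^{-2 \tau} \sin(\tau - \xi) - 2 e^{-32 \tau} \sin(4 \tau - 4 \xi) - 3 e^{-50 \tau} \sin(5 \tau - 5 \xi)$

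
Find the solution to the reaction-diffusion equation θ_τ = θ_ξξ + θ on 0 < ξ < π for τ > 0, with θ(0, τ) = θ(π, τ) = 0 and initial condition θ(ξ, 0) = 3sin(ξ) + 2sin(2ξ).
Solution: Substitute θ = exp(τ)u, i.e. u = exp(-τ)θ.
By the product rule, θ_τ = exp(τ)(u_τ + u), θ_ξξ = exp(τ)u_ξξ.
Substituting into the PDE and dividing by exp(τ): u_τ + u = u_ξξ + u.
The lower-order terms cancel, leaving the standard heat equation u_τ = u_ξξ.
Initial data for u: u(ξ,0) = θ(ξ,0) = 3sin(ξ) + 2sin(2ξ). The boundary conditions carry over: u(0,τ) = u(π,τ) = 0.
Solve for u:
  Using separation of variables u = X(ξ)G(τ):
  Eigenfunctions: sin(nξ), n = 1, 2, 3, ...
  General solution: u(ξ, τ) = Σ c_n sin(nξ) exp(-n² τ)
  Matching u(ξ,0) = 3sin(ξ) + 2sin(2ξ) term by term: c_1=3, c_2=2.
Hence u(ξ,τ) = 3exp(-τ)sin(ξ) + 2exp(-4τ)sin(2ξ).
Transform back: θ(ξ,τ) = exp(τ)u(ξ,τ).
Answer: θ(ξ, τ) = 3sin(ξ) + 2exp(-3τ)sin(2ξ)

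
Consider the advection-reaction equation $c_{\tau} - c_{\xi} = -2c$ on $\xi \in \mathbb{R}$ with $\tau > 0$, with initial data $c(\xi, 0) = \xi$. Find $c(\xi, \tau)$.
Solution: Substitute $c = e^{-2\tau}u$, i.e. $u = e^{2\tau}c$.
By the product rule, $c_{\tau} = e^{-2\tau}(u_{\tau} - 2u)$, $c_{\xi} = e^{-2\tau}u_{\xi}$.
Substituting into the PDE and dividing by $e^{-2\tau}$: $u_{\tau} - 2u - u_{\xi} = -2u$.
The lower-order terms cancel, leaving the standard advection equation $u_{\tau} - u_{\xi} = 0$.
Initial data for $u$: $u(\xi,0) = c(\xi,0) = \xi$.
Solve for $u$:
  By method of characteristics (waves move left with speed 1):
  Along characteristics $\xi + \tau =$ const, $u$ is constant, so $u(\xi,\tau) = f(\xi + \tau)$ with $f = u( \cdot , 0)$.
Hence $u(\xi,\tau) = \xi + \tau$.
Transform back: $c(\xi,\tau) = e^{-2\tau}u(\xi,\tau)$.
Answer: $c(\xi, \tau) = \tau e^{-2 \tau} + \xi e^{-2 \tau}$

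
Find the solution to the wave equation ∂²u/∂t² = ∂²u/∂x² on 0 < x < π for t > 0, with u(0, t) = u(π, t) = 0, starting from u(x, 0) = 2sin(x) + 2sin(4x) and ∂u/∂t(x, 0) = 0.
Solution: Using separation of variables u = X(x)T(t):
Eigenfunctions: sin(nx), n = 1, 2, 3, ...
General solution: u(x, t) = Σ [A_n cos(n t) + B_n sin(n t)] sin(nx)
From u(x,0) = 2sin(x) + 2sin(4x): A_1=2, A_4=2. From u_t(x,0) = 0: all B_n = 0.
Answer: u(x, t) = 2sin(x)cos(t) + 2sin(4x)cos(4t)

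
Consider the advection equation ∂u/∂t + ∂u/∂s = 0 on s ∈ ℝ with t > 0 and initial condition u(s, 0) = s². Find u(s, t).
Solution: By method of characteristics (waves move right with speed 1):
Along characteristics s - t = const, u is constant, so u(s,t) = f(s - t) with f = u(·, 0).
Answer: u(s, t) = s² - 2st + t²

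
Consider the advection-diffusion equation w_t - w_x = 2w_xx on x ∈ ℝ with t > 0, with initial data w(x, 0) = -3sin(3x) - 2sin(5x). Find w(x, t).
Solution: Moving frame: η = x + t, σ = t, w = u(η,σ), so w_t = u_σ + u_η and w_xx = u_ηη.
Hence w_t - w_x = u_σ and the PDE becomes the heat equation u_σ = 2u_ηη on η ∈ ℝ.
Initial data: u(η,0) = w(η,0) = -3sin(3η) - 2sin(5η). Each mode sin(nη) decays as exp(-2n²σ) on ℝ, so u(η,σ) = Σ c_n exp(-2n²σ) sin(nη) with c_3=-3, c_5=-2: u(η,σ) = -3exp(-18σ)sin(3η) - 2exp(-50σ)sin(5η).
Substituting back: w(x,t) = u(x + t, t).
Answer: w(x, t) = -3exp(-18t)sin(3t + 3x) - 2exp(-50t)sin(5t + 5x)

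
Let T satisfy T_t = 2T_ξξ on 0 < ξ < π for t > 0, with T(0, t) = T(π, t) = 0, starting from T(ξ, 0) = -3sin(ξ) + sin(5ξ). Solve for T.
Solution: Separating variables: T = Σ c_n exp(-2n²t) sin(nξ). From T(ξ,0) = -3sin(ξ) + sin(5ξ): c_1=-3, c_5=1.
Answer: T(ξ, t) = -3exp(-2t)sin(ξ) + exp(-50t)sin(5ξ)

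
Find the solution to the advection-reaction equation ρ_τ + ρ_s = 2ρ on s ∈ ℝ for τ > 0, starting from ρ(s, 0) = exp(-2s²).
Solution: Substitute ρ = exp(2τ)u.
Then ρ_τ = exp(2τ)(u_τ + 2u), ρ_s = exp(2τ)u_s; substituting and dividing by exp(2τ), the lower-order terms cancel: u_τ + u_s = 0 (standard advection equation).
Data for u: u(s,0) = ρ(s,0) = exp(-2s²).
By characteristics (ds/dτ = 1), u(s,τ) = f(s - τ) with f = u(·, 0).
So u(s,τ) = exp(-2(s - τ)²), and ρ(s,τ) = exp(2τ)u(s,τ).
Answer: ρ(s, τ) = exp(2τ)exp(-2(s - τ)²)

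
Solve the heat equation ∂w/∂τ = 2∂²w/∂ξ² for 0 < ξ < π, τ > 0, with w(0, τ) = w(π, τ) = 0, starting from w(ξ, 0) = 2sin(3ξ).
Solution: Using separation of variables w = X(ξ)T(τ):
Eigenfunctions: sin(nξ), n = 1, 2, 3, ...
General solution: w(ξ, τ) = Σ c_n sin(nξ) exp(-2n² τ)
Matching w(ξ,0) = 2sin(3ξ) term by term: c_3=2.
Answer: w(ξ, τ) = 2exp(-18τ)sin(3ξ)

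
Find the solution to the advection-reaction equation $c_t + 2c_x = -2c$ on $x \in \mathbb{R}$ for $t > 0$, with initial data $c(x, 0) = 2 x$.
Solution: Substitute $c = e^{-2t}u$, i.e. $u = e^{2t}c$.
By the product rule, $c_t = e^{-2t}(u_t - 2u)$, $c_x = e^{-2t}u_x$.
Substituting into the PDE and dividing by $e^{-2t}$: $u_t - 2u + 2u_x = -2u$.
The lower-order terms cancel, leaving the standard advection equation $u_t + 2u_x = 0$.
Initial data for $u$: $u(x,0) = c(x,0) = 2 x$.
Solve for $u$:
  By method of characteristics (waves move right with speed 2):
  Along characteristics $x - 2t =$ const, $u$ is constant, so $u(x,t) = f(x - 2t)$ with $f = u( \cdot , 0)$.
Hence $u(x,t) = -4 t + 2 x$.
Transform back: $c(x,t) = e^{-2t}u(x,t)$.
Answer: $c(x, t) = -4 t e^{-2 t} + 2 x e^{-2 t}$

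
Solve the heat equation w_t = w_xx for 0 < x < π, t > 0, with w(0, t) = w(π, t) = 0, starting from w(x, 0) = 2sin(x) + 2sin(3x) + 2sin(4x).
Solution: Separating variables: w = Σ c_n exp(-n²t) sin(nx). From w(x,0) = 2sin(x) + 2sin(3x) + 2sin(4x): c_1=2, c_3=2, c_4=2.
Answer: w(x, t) = 2exp(-t)sin(x) + 2exp(-9t)sin(3x) + 2exp(-16t)sin(4x)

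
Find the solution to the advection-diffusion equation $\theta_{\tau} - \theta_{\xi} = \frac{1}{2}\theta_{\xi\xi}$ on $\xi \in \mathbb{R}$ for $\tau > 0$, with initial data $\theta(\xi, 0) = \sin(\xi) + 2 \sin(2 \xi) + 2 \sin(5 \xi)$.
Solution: Change to a moving frame: let $\eta = \xi + \tau$, $\sigma = \tau$ and write $\theta(\xi,\tau) = u(\eta,\sigma)$.
By the chain rule $\theta_{\tau} = u_{\sigma} + u_{\eta}$, $\theta_{\xi} = u_{\eta}$, $\theta_{\xi\xi} = u_{\eta\eta}$.
Then $\theta_{\tau} - \theta_{\xi} = u_{\sigma}$: the advection term cancels and the PDE becomes the heat equation $u_{\sigma} = \frac{1}{2}u_{\eta\eta}$ on $\eta \in \mathbb{R}$.
Initial data: $u(\eta,0) = \theta(\eta,0) = \sin(\eta) + 2 \sin(2 \eta) + 2 \sin(5 \eta)$.
On $\eta \in \mathbb{R}$ each mode satisfies $(\sin(n\eta))'' = -n^2 \sin(n\eta)$, so $e^{-n^2\sigma/2} \sin(n\eta)$ solves the heat equation; by superposition $u(\eta,\sigma) = \sum c_n e^{-n^2\sigma/2} \sin(n\eta)$.
Reading off the coefficients: $c_1=1, c_2=2, c_5=2$, so $u(\eta,\sigma) = 2 e^{-2 \sigma} \sin(2 \eta) + e^{-\sigma/2} \sin(\eta) + 2 e^{-25 \sigma/2} \sin(5 \eta)$.
Substituting back $\eta = \xi + \tau$, $\sigma = \tau$: $\theta(\xi,\tau) = u(\xi + \tau, \tau)$.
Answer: $\theta(\xi, \tau) = 2 e^{-2 \tau} \sin(2 \tau + 2 \xi) + e^{-\tau/2} \sin(\tau + \xi) + 2 e^{-25 \tau/2} \sin(5 \tau + 5 \xi)$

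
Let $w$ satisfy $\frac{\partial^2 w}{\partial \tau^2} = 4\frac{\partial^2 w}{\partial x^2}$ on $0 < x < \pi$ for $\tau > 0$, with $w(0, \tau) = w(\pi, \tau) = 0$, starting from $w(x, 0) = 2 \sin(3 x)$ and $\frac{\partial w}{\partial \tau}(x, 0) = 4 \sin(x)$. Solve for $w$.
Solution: Separating variables: $w = \sum [A_n \cos(\omega_n \tau) + B_n \sin(\omega_n \tau)] \sin(nx)$, $\omega_n = 2n$. From ICs ($B_n$ = velocity coefficient / $\omega_n$): $A_3=2, B_1=2$.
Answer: $w(x, \tau) = 2 \sin(2 \tau) \sin(x) + 2 \sin(3 x) \cos(6 \tau)$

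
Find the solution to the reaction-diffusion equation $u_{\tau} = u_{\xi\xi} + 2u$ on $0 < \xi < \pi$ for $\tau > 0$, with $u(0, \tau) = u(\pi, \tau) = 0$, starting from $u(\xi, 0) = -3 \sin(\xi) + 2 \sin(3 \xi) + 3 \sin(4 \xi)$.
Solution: Substitute $u = e^{2\tau}w$, i.e. $w = e^{-2\tau}u$.
By the product rule, $u_{\tau} = e^{2\tau}(w_{\tau} + 2w)$, $u_{\xi\xi} = e^{2\tau}w_{\xi\xi}$.
Substituting into the PDE and dividing by $e^{2\tau}$: $w_{\tau} + 2w = w_{\xi\xi} + 2w$.
The lower-order terms cancel, leaving the standard heat equation $w_{\tau} = w_{\xi\xi}$.
Initial data for $w$: $w(\xi,0) = u(\xi,0) = -3 \sin(\xi) + 2 \sin(3 \xi) + 3 \sin(4 \xi)$. The boundary conditions carry over: $w(0,\tau) = w(\pi,\tau) = 0$.
Solve for $w$:
  Using separation of variables $w = X(\xi)T(\tau)$:
  Eigenfunctions: $\sin(n\xi)$, $n = 1, 2, 3, \ldots$
  General solution: $w(\xi, \tau) = \sum c_n \sin(n\xi) e^{-n^2 \tau}$
  Matching $w(\xi,0) = -3 \sin(\xi) + 2 \sin(3 \xi) + 3 \sin(4 \xi)$ term by term: $c_1=-3, c_3=2, c_4=3$.
Hence $w(\xi,\tau) = -3 e^{-\tau} \sin(\xi) + 2 e^{-9 \tau} \sin(3 \xi) + 3 e^{-16 \tau} \sin(4 \xi)$.
Transform back: $u(\xi,\tau) = e^{2\tau}w(\xi,\tau)$.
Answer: $u(\xi, \tau) = -3 e^{\tau} \sin(\xi) + 2 e^{-7 \tau} \sin(3 \xi) + 3 e^{-14 \tau} \sin(4 \xi)$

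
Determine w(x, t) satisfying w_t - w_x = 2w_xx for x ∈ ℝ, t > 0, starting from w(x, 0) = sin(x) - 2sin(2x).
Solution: Change to a moving frame: let η = x + t, σ = t and write w(x,t) = u(η,σ).
By the chain rule w_t = u_σ + u_η, w_x = u_η, w_xx = u_ηη.
Then w_t - w_x = u_σ: the advection term cancels and the PDE becomes the heat equation u_σ = 2u_ηη on η ∈ ℝ.
Initial data: u(η,0) = w(η,0) = sin(η) - 2sin(2η).
On η ∈ ℝ each mode satisfies (sin(nη))″ = -n² sin(nη), so exp(-2n²σ) sin(nη) solves the heat equation; by superposition u(η,σ) = Σ c_n exp(-2n²σ) sin(nη).
Reading off the coefficients: c_1=1, c_2=-2, so u(η,σ) = exp(-2σ)sin(η) - 2exp(-8σ)sin(2η).
Substituting back η = x + t, σ = t: w(x,t) = u(x + t, t).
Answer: w(x, t) = exp(-2t)sin(t + x) - 2exp(-8t)sin(2t + 2x)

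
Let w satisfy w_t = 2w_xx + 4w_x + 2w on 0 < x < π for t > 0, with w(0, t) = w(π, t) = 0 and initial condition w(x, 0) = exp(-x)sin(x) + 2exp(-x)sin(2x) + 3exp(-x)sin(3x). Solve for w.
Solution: Substitute w = exp(-x)u.
Then w_x = exp(-x)(u_x - u), w_xx = exp(-x)(u_xx - 2u_x + u), w_t = exp(-x)u_t; substituting and dividing by exp(-x), the lower-order terms cancel: u_t = 2u_xx (standard heat equation).
Data for u: u(x,0) = exp(x)w(x,0) = sin(x) + 2sin(2x) + 3sin(3x). The boundary conditions carry over: u(0,t) = u(π,t) = 0.
Separating variables: u = Σ c_n exp(-2n²t) sin(nx). From u(x,0) = sin(x) + 2sin(2x) + 3sin(3x): c_1=1, c_2=2, c_3=3.
So u(x,t) = exp(-2t)sin(x) + 2exp(-8t)sin(2x) + 3exp(-18t)sin(3x), and w(x,t) = exp(-x)u(x,t).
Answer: w(x, t) = exp(-2t)exp(-x)sin(x) + 2exp(-8t)exp(-x)sin(2x) + 3exp(-18t)exp(-x)sin(3x)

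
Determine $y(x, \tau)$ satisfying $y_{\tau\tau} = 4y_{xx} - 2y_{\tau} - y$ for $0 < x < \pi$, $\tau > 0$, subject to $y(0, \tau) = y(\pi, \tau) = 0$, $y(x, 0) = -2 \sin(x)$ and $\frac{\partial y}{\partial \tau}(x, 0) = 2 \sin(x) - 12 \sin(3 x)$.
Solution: Substitute $y = e^{-\tau}u$.
Then $y_{\tau} = e^{-\tau}(u_{\tau} - u)$, $y_{\tau\tau} = e^{-\tau}(u_{\tau\tau} - 2u_{\tau} + u)$, $y_{xx} = e^{-\tau}u_{xx}$; substituting and dividing by $e^{-\tau}$, the lower-order terms cancel: $u_{\tau\tau} = 4u_{xx}$ (standard wave equation).
Data for $u$: $u(x,0) = y(x,0) = -2 \sin(x)$; $u_{\tau}(x,0) = y_{\tau}(x,0) + y(x,0) = -12 \sin(3 x)$. The boundary conditions carry over: $u(0,\tau) = u(\pi,\tau) = 0$.
Separating variables: $u = \sum [A_n \cos(\omega_n \tau) + B_n \sin(\omega_n \tau)] \sin(nx)$, $\omega_n = 2n$. From ICs ($B_n$ = velocity coefficient / $\omega_n$): $A_1=-2, B_3=-2$.
So $u(x,\tau) = -2 \sin(x) \cos(2 \tau) - 2 \sin(3 x) \sin(6 \tau)$, and $y(x,\tau) = e^{-\tau}u(x,\tau)$.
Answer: $y(x, \tau) = -2 e^{-\tau} \sin(6 \tau) \sin(3 x) - 2 e^{-\tau} \sin(x) \cos(2 \tau)$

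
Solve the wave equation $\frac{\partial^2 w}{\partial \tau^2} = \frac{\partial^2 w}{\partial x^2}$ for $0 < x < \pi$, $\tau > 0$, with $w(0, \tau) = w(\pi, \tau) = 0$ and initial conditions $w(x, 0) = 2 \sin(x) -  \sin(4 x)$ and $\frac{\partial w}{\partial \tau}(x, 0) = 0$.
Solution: Using separation of variables $w = X(x)T(\tau)$:
Eigenfunctions: $\sin(nx)$, $n = 1, 2, 3, \ldots$
General solution: $w(x, \tau) = \sum [A_n \cos(n \tau) + B_n \sin(n \tau)] \sin(nx)$
From $w(x,0) = 2 \sin(x) - \sin(4 x)$: $A_1=2, A_4=-1$. From $w_{\tau}(x,0) = 0$: all $B_n = 0$.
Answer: $w(x, \tau) = 2 \sin(x) \cos(\tau) -  \sin(4 x) \cos(4 \tau)$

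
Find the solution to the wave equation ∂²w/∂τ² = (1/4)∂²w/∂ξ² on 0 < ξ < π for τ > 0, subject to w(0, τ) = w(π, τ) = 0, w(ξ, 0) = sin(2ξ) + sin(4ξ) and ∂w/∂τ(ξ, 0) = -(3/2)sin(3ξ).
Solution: Separating variables: w = Σ [A_n cos(ω_n τ) + B_n sin(ω_n τ)] sin(nξ), ω_n = n/2. From ICs (B_n = velocity coefficient / ω_n): A_2=1, A_4=1, B_3=-1.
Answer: w(ξ, τ) = sin(2ξ)cos(τ) - sin(3ξ)sin(3τ/2) + sin(4ξ)cos(2τ)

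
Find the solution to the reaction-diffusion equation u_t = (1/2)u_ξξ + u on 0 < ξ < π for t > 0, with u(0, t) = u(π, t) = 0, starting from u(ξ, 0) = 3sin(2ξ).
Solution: Substitute u = exp(t)w, i.e. w = exp(-t)u.
By the product rule, u_t = exp(t)(w_t + w), u_ξξ = exp(t)w_ξξ.
Substituting into the PDE and dividing by exp(t): w_t + w = (1/2)w_ξξ + w.
The lower-order terms cancel, leaving the standard heat equation w_t = (1/2)w_ξξ.
Initial data for w: w(ξ,0) = u(ξ,0) = 3sin(2ξ). The boundary conditions carry over: w(0,t) = w(π,t) = 0.
Solve for w:
  Using separation of variables w = X(ξ)T(t):
  Eigenfunctions: sin(nξ), n = 1, 2, 3, ...
  General solution: w(ξ, t) = Σ c_n sin(nξ) exp(-n² t/2)
  Matching w(ξ,0) = 3sin(2ξ) term by term: c_2=3.
Hence w(ξ,t) = 3exp(-2t)sin(2ξ).
Transform back: u(ξ,t) = exp(t)w(ξ,t).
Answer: u(ξ, t) = 3exp(-t)sin(2ξ)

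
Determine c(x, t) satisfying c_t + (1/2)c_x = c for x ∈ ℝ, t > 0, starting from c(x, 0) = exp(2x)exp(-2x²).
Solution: Substitute c = exp(2x)u.
Then c_x = exp(2x)(u_x + 2u), c_t = exp(2x)u_t; substituting and dividing by exp(2x), the lower-order terms cancel: u_t + (1/2)u_x = 0 (standard advection equation).
Data for u: u(x,0) = exp(-2x)c(x,0) = exp(-2x²).
By characteristics (dx/dt = 1/2), u(x,t) = f(x - (1/2)t) with f = u(·, 0).
So u(x,t) = exp(-2(-t/2 + x)²), and c(x,t) = exp(2x)u(x,t).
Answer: c(x, t) = exp(2x)exp(-2(-t/2 + x)²)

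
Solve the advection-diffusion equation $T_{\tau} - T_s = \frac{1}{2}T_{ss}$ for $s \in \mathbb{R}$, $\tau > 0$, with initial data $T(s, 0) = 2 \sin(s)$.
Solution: Moving frame: $\eta = s + \tau$, $\sigma = \tau$, $T = u(\eta,\sigma)$, so $T_{\tau} = u_{\sigma} + u_{\eta}$ and $T_{ss} = u_{\eta\eta}$.
Hence $T_{\tau} - T_s = u_{\sigma}$ and the PDE becomes the heat equation $u_{\sigma} = \frac{1}{2}u_{\eta\eta}$ on $\eta \in \mathbb{R}$.
Initial data: $u(\eta,0) = T(\eta,0) = 2 \sin(\eta)$. Each mode $\sin(n\eta)$ decays as $e^{-n^2\sigma/2}$ on $\mathbb{R}$, so $u(\eta,\sigma) = \sum c_n e^{-n^2\sigma/2} \sin(n\eta)$ with $c_1=2$: $u(\eta,\sigma) = 2 e^{-\sigma/2} \sin(\eta)$.
Substituting back: $T(s,\tau) = u(s + \tau, \tau)$.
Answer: $T(s, \tau) = 2 e^{-\tau/2} \sin(\tau + s)$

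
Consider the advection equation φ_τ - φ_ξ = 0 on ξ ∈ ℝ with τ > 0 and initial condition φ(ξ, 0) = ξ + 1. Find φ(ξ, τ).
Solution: By method of characteristics (waves move left with speed 1):
Along characteristics ξ + τ = const, φ is constant, so φ(ξ,τ) = f(ξ + τ) with f = φ(·, 0).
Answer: φ(ξ, τ) = ξ + τ + 1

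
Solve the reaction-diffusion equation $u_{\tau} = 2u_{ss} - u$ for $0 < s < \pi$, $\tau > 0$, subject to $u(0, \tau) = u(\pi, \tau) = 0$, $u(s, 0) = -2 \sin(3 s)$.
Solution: Substitute $u = e^{-\tau}w$.
Then $u_{\tau} = e^{-\tau}(w_{\tau} - w)$, $u_{ss} = e^{-\tau}w_{ss}$; substituting and dividing by $e^{-\tau}$, the lower-order terms cancel: $w_{\tau} = 2w_{ss}$ (standard heat equation).
Data for $w$: $w(s,0) = u(s,0) = -2 \sin(3 s)$. The boundary conditions carry over: $w(0,\tau) = w(\pi,\tau) = 0$.
Separating variables: $w = \sum c_n e^{-2n^2\tau} \sin(ns)$. From $w(s,0) = -2 \sin(3 s)$: $c_3=-2$.
So $w(s,\tau) = -2 e^{-18 \tau} \sin(3 s)$, and $u(s,\tau) = e^{-\tau}w(s,\tau)$.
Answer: $u(s, \tau) = -2 e^{-19 \tau} \sin(3 s)$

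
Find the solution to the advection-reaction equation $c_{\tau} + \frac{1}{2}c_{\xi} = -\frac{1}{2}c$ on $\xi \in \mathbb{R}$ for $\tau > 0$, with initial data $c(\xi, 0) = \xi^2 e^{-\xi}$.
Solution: Substitute $c = e^{-\xi}u$.
Then $c_{\xi} = e^{-\xi}(u_{\xi} - u)$, $c_{\tau} = e^{-\xi}u_{\tau}$; substituting and dividing by $e^{-\xi}$, the lower-order terms cancel: $u_{\tau} + \frac{1}{2}u_{\xi} = 0$ (standard advection equation).
Data for $u$: $u(\xi,0) = e^{\xi}c(\xi,0) = \xi^2$.
By characteristics ($d\xi/d\tau = 1/2$), $u(\xi,\tau) = f(\xi - \frac{1}{2}\tau)$ with $f = u( \cdot , 0)$.
So $u(\xi,\tau) = \xi^2 - \xi \tau + \frac{1}{4} \tau^2$, and $c(\xi,\tau) = e^{-\xi}u(\xi,\tau)$.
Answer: $c(\xi, \tau) = \frac{1}{4} \tau^2 e^{-\xi} -  \tau \xi e^{-\xi} + \xi^2 e^{-\xi}$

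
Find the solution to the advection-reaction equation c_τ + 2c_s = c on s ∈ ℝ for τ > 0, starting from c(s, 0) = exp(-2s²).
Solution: Substitute c = exp(τ)u, i.e. u = exp(-τ)c.
By the product rule, c_τ = exp(τ)(u_τ + u), c_s = exp(τ)u_s.
Substituting into the PDE and dividing by exp(τ): u_τ + u + 2u_s = u.
The lower-order terms cancel, leaving the standard advection equation u_τ + 2u_s = 0.
Initial data for u: u(s,0) = c(s,0) = exp(-2s²).
Solve for u:
  By method of characteristics (waves move right with speed 2):
  Along characteristics s - 2τ = const, u is constant, so u(s,τ) = f(s - 2τ) with f = u(·, 0).
Hence u(s,τ) = exp(-2(s - 2τ)²).
Transform back: c(s,τ) = exp(τ)u(s,τ).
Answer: c(s, τ) = exp(τ)exp(-2(s - 2τ)²)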